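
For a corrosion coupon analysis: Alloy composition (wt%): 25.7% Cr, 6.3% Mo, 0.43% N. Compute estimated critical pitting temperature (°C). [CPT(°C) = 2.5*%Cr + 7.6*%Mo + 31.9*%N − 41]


Apply the ASTM G48 empirical CPT estimate: CPT(°C) = 2.5*%Cr + 7.6*%Mo + 31.9*%N − 41
2.5*25.7 = 64.25; 7.6*6.3 = 47.88; 31.9*0.43 = 13.717
CPT = 64.25 + 47.88 + 13.717 − 41 = 84.847 °C
Rounded to 0.1 °C: CPT ≈ 84.8 °C

84.8 °C


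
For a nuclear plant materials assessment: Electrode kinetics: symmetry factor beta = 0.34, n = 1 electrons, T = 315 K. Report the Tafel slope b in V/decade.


Apply the Tafel slope relation: b = 2.303*R*T/(beta*n*F)
Numerator: 2.303 * 8.314 * 315 = 6031.35
Denominator: 0.34 * 1 * 96485 = 32804.9
b = 6031.35 / 32804.9 = 0.184 V/decade

0.184 V/decade


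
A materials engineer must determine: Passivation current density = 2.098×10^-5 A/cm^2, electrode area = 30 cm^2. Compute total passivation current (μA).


I = i_pass * A, then convert A → μA (×10^6)
I = 2.098×10^-5 * 30 * 10^6 = 629.4 μA

629.4 μA


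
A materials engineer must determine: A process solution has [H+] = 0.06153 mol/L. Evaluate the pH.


pH = −log10[H+]
pH = −log10(0.06153) = 1.21

1.21


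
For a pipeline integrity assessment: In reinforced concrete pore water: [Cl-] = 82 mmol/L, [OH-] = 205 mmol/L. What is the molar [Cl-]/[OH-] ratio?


Threshold parameter = [Cl-] / [OH-] (molar basis; both in mmol/L, so units cancel)
Ratio = 82 / 205 = 0.4

0.4


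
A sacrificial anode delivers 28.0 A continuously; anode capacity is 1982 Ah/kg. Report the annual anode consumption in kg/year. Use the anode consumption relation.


Annual consumption = current * hours per year / capacity
Rate = 28.0 * 8760 / 1982 = 123.8 kg/year

123.8 kg/year


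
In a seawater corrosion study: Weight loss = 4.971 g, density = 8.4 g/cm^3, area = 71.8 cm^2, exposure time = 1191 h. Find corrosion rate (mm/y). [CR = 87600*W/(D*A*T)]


Apply the mm/y weight-loss relation: CR = 87600 * W / (D * A * T)
Numerator: 87600 * 4.971 = 435459.6
Denominator: 8.4 * 71.8 * 1191 = 718315.92
CR = 435459.6 / 718315.92 = 0.606223 mm/y

0.606223 mm/y


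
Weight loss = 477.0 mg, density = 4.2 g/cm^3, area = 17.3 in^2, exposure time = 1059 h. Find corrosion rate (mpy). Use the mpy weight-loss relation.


Apply the mpy weight-loss relation: CR = 534 * W / (D * A * T)
Numerator: 534 * 477.0 = 254718.0
Denominator: 4.2 * 17.3 * 1059 = 76946.94
CR = 254718.0 / 76946.94 = 3.3103 mpy

3.3103 mpy


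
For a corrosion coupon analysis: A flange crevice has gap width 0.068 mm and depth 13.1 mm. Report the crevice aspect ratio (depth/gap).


Aspect ratio = depth / gap
Ratio = 13.1 / 0.068 = 192.6

192.6


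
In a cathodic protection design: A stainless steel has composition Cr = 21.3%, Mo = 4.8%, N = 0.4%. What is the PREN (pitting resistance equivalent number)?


Apply the PREN formula: PREN = Cr + 3.3*Mo + 16*N
PREN = 21.3 + 3.3*4.8 + 16*0.4
PREN = 21.3 + 15.84 + 6.4 = 43.54

43.54


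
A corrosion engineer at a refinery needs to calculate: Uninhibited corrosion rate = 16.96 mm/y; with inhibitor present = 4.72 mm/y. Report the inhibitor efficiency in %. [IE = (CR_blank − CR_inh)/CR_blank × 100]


Apply the inhibitor-efficiency definition: IE = (CR_blank − CR_inh)/CR_blank × 100
IE = (16.96 − 4.72) / 16.96 × 100
IE = 12.24 / 16.96 × 100 = 72.2 %

72.2 %


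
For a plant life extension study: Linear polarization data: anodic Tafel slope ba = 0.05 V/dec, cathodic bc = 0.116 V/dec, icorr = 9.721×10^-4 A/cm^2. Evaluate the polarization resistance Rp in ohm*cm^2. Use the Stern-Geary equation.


Apply the Stern-Geary equation: Rp = ba*bc / (2.303*icorr*(ba+bc))
ba*bc = 0.05*0.116 = 0.0058
ba+bc = 0.166; 2.303*icorr*(ba+bc) = 2.303*9.721×10^-4*0.166 = 3.7163189×10^-4
Rp = 0.0058 / 3.7163189×10^-4 = 15.61 ohm*cm^2

15.61 ohm*cm^2


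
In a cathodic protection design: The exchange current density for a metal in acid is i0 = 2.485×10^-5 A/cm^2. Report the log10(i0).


i0 = 2.485×10^-5 A/cm^2
log10(i0) = -4.605

-4.605


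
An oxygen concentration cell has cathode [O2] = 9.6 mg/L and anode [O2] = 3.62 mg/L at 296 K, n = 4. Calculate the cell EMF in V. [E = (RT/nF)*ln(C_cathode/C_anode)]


Apply the Nernst concentration-cell relation: E = (RT/nF)*ln(C_cathode/C_anode)
RT/nF = 8.314*296/(4*96485) = 0.00637649 V
ln(9.6/3.62) = 0.97529
E = 0.00637649 * 0.97529 = 0.00622 V

0.00622 V


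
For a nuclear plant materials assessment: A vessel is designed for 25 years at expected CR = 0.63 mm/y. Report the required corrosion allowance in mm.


Corrosion allowance = CR × design life
CA = 0.63 * 25 = 15.75 mm

15.75 mm


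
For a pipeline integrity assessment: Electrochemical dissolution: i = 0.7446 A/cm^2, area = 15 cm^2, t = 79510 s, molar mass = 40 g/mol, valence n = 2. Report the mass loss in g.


Apply Faraday's law: m = i*A*t*M / (n*F)
Total charge passed Q = i*A*t = 0.7446*15*79510 = 888047.19 C
m = Q*M/(n*F) = 888047.19*40/(2*96485) = 184.08 g

184.08 g


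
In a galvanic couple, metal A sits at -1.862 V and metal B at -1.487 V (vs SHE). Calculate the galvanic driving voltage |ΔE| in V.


Driving voltage is the absolute potential difference.
|ΔE| = |-1.862 − (-1.487)| = 0.375 V

0.375 V


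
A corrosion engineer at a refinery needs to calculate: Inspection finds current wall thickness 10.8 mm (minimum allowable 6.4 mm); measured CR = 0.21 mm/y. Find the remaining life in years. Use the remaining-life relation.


Apply the remaining-life relation: RL = (t_current − t_min) / CR
RL = (10.8 − 6.4) / 0.21 = 4.4 / 0.21 = 21.0 years

21.0 years


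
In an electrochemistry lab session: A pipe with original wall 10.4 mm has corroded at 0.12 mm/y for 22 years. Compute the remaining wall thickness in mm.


Remaining wall = original − CR × time
t = 10.4 − 0.12*22 = 10.4 − 2.64 = 7.76 mm

7.76 mm


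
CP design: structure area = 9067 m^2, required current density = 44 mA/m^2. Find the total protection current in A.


I = area * current density, then convert mA → A (÷1000)
I = 9067 * 44 / 1000 = 398.95 A

398.95 A


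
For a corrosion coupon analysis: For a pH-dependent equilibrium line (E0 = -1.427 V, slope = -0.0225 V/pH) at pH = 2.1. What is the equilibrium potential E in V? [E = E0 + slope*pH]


Apply the Pourbaix line equation: E = E0 + slope*pH
E = -1.427 + (-0.0225)*2.1 = -1.427 + (-0.04725) = -1.47425 V
Rounded to 3 decimal places: E = -1.474 V

-1.474 V


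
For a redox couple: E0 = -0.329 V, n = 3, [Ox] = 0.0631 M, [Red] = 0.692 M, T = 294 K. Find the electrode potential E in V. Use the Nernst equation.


Apply the Nernst equation: E = E0 + (RT/nF)*ln([Ox]/[Red])
Step 1: RT/nF = 8.314*294/(3*96485) = 0.00844455 V
Step 2: [Ox]/[Red] = 0.0631/0.692 = 0.091185
Step 3: ln(0.091185) = -2.394865
Step 4: correction = 0.00844455 * -2.394865 = -0.02 V
E = -0.329 + -0.02 = -0.349 V

-0.349 V


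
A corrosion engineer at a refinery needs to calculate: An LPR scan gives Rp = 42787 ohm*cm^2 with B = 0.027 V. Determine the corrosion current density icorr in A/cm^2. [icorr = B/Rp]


Apply the Stern-Geary relation: icorr = B / Rp
icorr = 0.027 / 42787 = 6.31×10^-7 A/cm^2

6.31×10^-7 A/cm^2


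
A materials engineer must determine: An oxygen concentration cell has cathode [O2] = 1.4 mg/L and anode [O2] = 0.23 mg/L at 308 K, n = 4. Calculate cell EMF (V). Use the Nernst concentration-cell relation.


Apply the Nernst concentration-cell relation: E = (RT/nF)*ln(C_cathode/C_anode)
RT/nF = 8.314*308/(4*96485) = 0.006635 V
ln(1.4/0.23) = 1.80615
E = 0.006635 * 1.80615 = 0.01198 V

0.01198 V


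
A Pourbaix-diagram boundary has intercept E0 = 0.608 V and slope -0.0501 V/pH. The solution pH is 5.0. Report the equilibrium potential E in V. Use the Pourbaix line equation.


Apply the Pourbaix line equation: E = E0 + slope*pH
E = 0.608 + (-0.0501)*5.0 = 0.608 + (-0.2505) = 0.3575 V
Rounded to 4 decimal places: E = 0.3575 V

0.3575 V


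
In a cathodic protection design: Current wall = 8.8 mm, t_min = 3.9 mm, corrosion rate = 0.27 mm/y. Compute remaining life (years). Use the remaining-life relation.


Apply the remaining-life relation: RL = (t_current − t_min) / CR
RL = (8.8 − 3.9) / 0.27 = 4.9 / 0.27 = 18.1 years

18.1 years


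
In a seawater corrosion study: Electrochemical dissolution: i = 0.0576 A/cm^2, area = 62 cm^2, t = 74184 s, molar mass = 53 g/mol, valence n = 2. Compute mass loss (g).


Apply Faraday's law: m = i*A*t*M / (n*F)
Total charge passed Q = i*A*t = 0.0576*62*74184 = 264925.9008 C
m = Q*M/(n*F) = 264925.9008*53/(2*96485) = 72.76298 g

72.76298 g


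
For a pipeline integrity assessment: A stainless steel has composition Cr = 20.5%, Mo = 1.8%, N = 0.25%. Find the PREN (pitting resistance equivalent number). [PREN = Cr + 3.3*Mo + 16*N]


Apply the PREN formula: PREN = Cr + 3.3*Mo + 16*N
PREN = 20.5 + 3.3*1.8 + 16*0.25
PREN = 20.5 + 5.94 + 4.0 = 30.44

30.44


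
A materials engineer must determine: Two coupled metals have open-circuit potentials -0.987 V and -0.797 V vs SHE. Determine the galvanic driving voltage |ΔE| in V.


Driving voltage is the absolute potential difference.
|ΔE| = |-0.987 − (-0.797)| = 0.19 V

0.19 V


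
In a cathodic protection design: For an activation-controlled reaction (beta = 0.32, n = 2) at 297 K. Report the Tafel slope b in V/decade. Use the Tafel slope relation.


Apply the Tafel slope relation: b = 2.303*R*T/(beta*n*F)
Numerator: 2.303 * 8.314 * 297 = 5686.7
Denominator: 0.32 * 2 * 96485 = 61750.4
b = 5686.7 / 61750.4 = 0.092 V/decade

0.092 V/decade


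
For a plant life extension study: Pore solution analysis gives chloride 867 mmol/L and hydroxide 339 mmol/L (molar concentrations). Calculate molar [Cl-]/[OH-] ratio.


Threshold parameter = [Cl-] / [OH-] (molar basis; both in mmol/L, so units cancel)
Ratio = 867 / 339 = 2.56

2.56


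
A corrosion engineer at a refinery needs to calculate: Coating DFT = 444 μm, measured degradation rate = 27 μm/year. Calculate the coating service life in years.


Service life = thickness / degradation rate
Life = 444 / 27 = 16.4 years

16.4 years


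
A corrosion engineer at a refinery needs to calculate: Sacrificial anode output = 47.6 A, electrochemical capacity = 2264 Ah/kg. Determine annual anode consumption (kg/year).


Annual consumption = current * hours per year / capacity
Rate = 47.6 * 8760 / 2264 = 184.2 kg/year

184.2 kg/year


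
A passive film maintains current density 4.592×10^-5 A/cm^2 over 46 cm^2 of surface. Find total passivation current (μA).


I = i_pass * A, then convert A → μA (×10^6)
I = 4.592×10^-5 * 46 * 10^6 = 2112.32 μA

2112.32 μA


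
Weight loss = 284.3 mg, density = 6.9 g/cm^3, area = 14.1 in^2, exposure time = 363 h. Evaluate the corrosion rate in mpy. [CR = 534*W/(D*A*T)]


Apply the mpy weight-loss relation: CR = 534 * W / (D * A * T)
Numerator: 534 * 284.3 = 151816.2
Denominator: 6.9 * 14.1 * 363 = 35316.27
CR = 151816.2 / 35316.27 = 4.29876 mpy

4.29876 mpy


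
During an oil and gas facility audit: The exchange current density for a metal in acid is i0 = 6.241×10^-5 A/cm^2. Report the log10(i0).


i0 = 6.241×10^-5 A/cm^2
log10(i0) = -4.205

-4.205


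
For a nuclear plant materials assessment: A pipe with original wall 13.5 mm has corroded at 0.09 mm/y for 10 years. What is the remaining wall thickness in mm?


Remaining wall = original − CR × time
t = 13.5 − 0.09*10 = 13.5 − 0.9 = 12.6 mm

12.6 mm


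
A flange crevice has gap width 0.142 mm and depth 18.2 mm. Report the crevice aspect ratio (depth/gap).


Aspect ratio = depth / gap
Ratio = 18.2 / 0.142 = 128.2

128.2


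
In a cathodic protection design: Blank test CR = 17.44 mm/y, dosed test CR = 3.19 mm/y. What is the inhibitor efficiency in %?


Apply the inhibitor-efficiency definition: IE = (CR_blank − CR_inh)/CR_blank × 100
IE = (17.44 − 3.19) / 17.44 × 100
IE = 14.25 / 17.44 × 100 = 81.7 %

81.7 %


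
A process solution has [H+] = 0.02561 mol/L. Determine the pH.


pH = −log10[H+]
pH = −log10(0.02561) = 1.59

1.59


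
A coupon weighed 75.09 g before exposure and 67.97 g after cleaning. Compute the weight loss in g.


Weight loss = initial − final
WL = 75.09 − 67.97 = 7.12 g

7.12 g


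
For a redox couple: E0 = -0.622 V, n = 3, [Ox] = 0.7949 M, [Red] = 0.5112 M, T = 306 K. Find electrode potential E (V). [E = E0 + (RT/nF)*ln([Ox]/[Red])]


Apply the Nernst equation: E = E0 + (RT/nF)*ln([Ox]/[Red])
Step 1: RT/nF = 8.314*306/(3*96485) = 0.00878922 V
Step 2: [Ox]/[Red] = 0.7949/0.5112 = 1.554969
Step 3: ln(1.554969) = 0.441456
Step 4: correction = 0.00878922 * 0.441456 = 0.0039 V
E = -0.622 + 0.0039 = -0.6181 V

-0.6181 V


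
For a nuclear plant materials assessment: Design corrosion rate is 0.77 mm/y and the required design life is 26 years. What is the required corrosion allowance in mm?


Corrosion allowance = CR × design life
CA = 0.77 * 26 = 20.02 mm

20.02 mm


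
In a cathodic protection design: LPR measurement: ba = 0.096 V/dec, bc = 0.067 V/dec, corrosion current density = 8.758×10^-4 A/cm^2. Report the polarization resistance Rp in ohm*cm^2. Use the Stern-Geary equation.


Apply the Stern-Geary equation: Rp = ba*bc / (2.303*icorr*(ba+bc))
ba*bc = 0.096*0.067 = 0.006432
ba+bc = 0.163; 2.303*icorr*(ba+bc) = 2.303*8.758×10^-4*0.163 = 3.2876569×10^-4
Rp = 0.006432 / 3.2876569×10^-4 = 19.6 ohm*cm^2

19.6 ohm*cm^2


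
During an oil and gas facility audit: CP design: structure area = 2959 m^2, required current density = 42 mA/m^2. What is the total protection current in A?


I = area * current density, then convert mA → A (÷1000)
I = 2959 * 42 / 1000 = 124.28 A

124.28 A


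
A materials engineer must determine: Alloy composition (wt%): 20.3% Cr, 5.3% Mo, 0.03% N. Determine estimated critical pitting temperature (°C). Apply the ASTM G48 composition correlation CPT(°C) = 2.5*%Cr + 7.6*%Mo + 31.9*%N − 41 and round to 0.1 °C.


Apply the ASTM G48 empirical CPT estimate: CPT(°C) = 2.5*%Cr + 7.6*%Mo + 31.9*%N − 41
2.5*20.3 = 50.75; 7.6*5.3 = 40.28; 31.9*0.03 = 0.957
CPT = 50.75 + 40.28 + 0.957 − 41 = 50.987 °C
Rounded to 0.1 °C: CPT ≈ 51.0 °C

51.0 °C


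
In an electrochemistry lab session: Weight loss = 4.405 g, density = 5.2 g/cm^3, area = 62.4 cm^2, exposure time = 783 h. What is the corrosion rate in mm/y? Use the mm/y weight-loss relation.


Apply the mm/y weight-loss relation: CR = 87600 * W / (D * A * T)
Numerator: 87600 * 4.405 = 385878.0
Denominator: 5.2 * 62.4 * 783 = 254067.84
CR = 385878.0 / 254067.84 = 1.518799 mm/y

1.518799 mm/y


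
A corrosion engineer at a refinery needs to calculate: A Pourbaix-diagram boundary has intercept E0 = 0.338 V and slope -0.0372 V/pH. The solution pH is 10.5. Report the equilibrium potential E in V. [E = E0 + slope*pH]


Apply the Pourbaix line equation: E = E0 + slope*pH
E = 0.338 + (-0.0372)*10.5 = 0.338 + (-0.3906) = -0.0526 V
Rounded to 3 decimal places: E = -0.053 V

-0.053 V


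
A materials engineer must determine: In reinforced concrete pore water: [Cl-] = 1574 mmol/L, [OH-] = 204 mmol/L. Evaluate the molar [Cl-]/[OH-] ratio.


Threshold parameter = [Cl-] / [OH-] (molar basis; both in mmol/L, so units cancel)
Ratio = 1574 / 204 = 7.72

7.72


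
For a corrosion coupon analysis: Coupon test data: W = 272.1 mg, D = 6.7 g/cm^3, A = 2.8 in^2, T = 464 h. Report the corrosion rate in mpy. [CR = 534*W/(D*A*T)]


Apply the mpy weight-loss relation: CR = 534 * W / (D * A * T)
Numerator: 534 * 272.1 = 145301.4
Denominator: 6.7 * 2.8 * 464 = 8704.64
CR = 145301.4 / 8704.64 = 16.69241 mpy

16.69241 mpy


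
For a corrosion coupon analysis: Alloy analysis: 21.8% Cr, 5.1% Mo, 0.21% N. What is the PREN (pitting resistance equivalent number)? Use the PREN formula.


Apply the PREN formula: PREN = Cr + 3.3*Mo + 16*N
PREN = 21.8 + 3.3*5.1 + 16*0.21
PREN = 21.8 + 16.83 + 3.36 = 41.99

41.99


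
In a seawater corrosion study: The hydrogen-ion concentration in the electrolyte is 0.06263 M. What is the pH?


pH = −log10[H+]
pH = −log10(0.06263) = 1.2

1.2


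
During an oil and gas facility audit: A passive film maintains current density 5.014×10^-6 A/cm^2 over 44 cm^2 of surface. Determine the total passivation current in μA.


I = i_pass * A, then convert A → μA (×10^6)
I = 5.014×10^-6 * 44 * 10^6 = 220.62 μA

220.62 μA


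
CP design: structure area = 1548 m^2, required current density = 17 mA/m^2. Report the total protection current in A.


I = area * current density, then convert mA → A (÷1000)
I = 1548 * 17 / 1000 = 26.32 A

26.32 A


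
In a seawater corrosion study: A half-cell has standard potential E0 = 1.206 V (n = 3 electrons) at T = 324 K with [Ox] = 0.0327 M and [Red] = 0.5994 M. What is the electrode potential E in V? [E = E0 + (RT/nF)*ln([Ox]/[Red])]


Apply the Nernst equation: E = E0 + (RT/nF)*ln([Ox]/[Red])
Step 1: RT/nF = 8.314*324/(3*96485) = 0.00930623 V
Step 2: [Ox]/[Red] = 0.0327/0.5994 = 0.054555
Step 3: ln(0.054555) = -2.908546
Step 4: correction = 0.00930623 * -2.908546 = -0.027 V
E = 1.206 + -0.027 = 1.179 V

1.179 V


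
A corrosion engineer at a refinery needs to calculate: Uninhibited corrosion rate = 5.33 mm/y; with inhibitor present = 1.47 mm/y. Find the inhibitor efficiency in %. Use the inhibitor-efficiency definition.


Apply the inhibitor-efficiency definition: IE = (CR_blank − CR_inh)/CR_blank × 100
IE = (5.33 − 1.47) / 5.33 × 100
IE = 3.86 / 5.33 × 100 = 72.4 %

72.4 %


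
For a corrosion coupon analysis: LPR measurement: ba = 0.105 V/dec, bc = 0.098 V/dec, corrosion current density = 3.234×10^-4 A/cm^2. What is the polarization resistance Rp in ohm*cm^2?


Apply the Stern-Geary equation: Rp = ba*bc / (2.303*icorr*(ba+bc))
ba*bc = 0.105*0.098 = 0.01029
ba+bc = 0.203; 2.303*icorr*(ba+bc) = 2.303*3.234×10^-4*0.203 = 1.5119241×10^-4
Rp = 0.01029 / 1.5119241×10^-4 = 68.06 ohm*cm^2

68.06 ohm*cm^2


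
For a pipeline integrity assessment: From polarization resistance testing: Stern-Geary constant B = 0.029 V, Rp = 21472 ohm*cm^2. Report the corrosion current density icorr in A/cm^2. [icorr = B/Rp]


Apply the Stern-Geary relation: icorr = B / Rp
icorr = 0.029 / 21472 = 1.351×10^-6 A/cm^2

1.351×10^-6 A/cm^2


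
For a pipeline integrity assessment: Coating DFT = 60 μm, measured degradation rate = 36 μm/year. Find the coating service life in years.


Service life = thickness / degradation rate
Life = 60 / 36 = 1.7 years

1.7 years


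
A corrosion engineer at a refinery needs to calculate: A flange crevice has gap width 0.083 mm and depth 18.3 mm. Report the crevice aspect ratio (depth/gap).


Aspect ratio = depth / gap
Ratio = 18.3 / 0.083 = 220.5

220.5


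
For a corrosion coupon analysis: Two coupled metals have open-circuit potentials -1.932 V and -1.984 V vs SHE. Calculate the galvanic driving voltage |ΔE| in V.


Driving voltage is the absolute potential difference.
|ΔE| = |-1.932 − (-1.984)| = 0.052 V

0.052 V


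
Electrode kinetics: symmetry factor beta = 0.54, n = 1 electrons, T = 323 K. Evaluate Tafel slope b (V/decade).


Apply the Tafel slope relation: b = 2.303*R*T/(beta*n*F)
Numerator: 2.303 * 8.314 * 323 = 6184.53
Denominator: 0.54 * 1 * 96485 = 52101.9
b = 6184.53 / 52101.9 = 0.1187 V/decade

0.1187 V/decade


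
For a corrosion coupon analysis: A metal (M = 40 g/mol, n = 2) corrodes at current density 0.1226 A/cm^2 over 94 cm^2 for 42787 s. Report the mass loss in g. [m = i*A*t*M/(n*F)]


Apply Faraday's law: m = i*A*t*M / (n*F)
Total charge passed Q = i*A*t = 0.1226*94*42787 = 493094.5028 C
m = Q*M/(n*F) = 493094.5028*40/(2*96485) = 102.212 g

102.212 g


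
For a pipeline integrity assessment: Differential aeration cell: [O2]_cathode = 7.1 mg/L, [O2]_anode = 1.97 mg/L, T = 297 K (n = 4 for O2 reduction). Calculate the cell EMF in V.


Apply the Nernst concentration-cell relation: E = (RT/nF)*ln(C_cathode/C_anode)
RT/nF = 8.314*297/(4*96485) = 0.00639804 V
ln(7.1/1.97) = 1.28206
E = 0.00639804 * 1.28206 = 0.0082 V

0.0082 V


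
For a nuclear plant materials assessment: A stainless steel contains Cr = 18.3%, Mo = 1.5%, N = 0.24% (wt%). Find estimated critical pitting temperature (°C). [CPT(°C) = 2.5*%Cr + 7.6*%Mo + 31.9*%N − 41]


Apply the ASTM G48 empirical CPT estimate: CPT(°C) = 2.5*%Cr + 7.6*%Mo + 31.9*%N − 41
2.5*18.3 = 45.75; 7.6*1.5 = 11.4; 31.9*0.24 = 7.656
CPT = 45.75 + 11.4 + 7.656 − 41 = 23.806 °C
Rounded to 0.1 °C: CPT ≈ 23.8 °C

23.8 °C


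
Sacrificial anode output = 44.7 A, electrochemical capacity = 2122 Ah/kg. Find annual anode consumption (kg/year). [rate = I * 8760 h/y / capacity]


Annual consumption = current * hours per year / capacity
Rate = 44.7 * 8760 / 2122 = 184.5 kg/year

184.5 kg/year


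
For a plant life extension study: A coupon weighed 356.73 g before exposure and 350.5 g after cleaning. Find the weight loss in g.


Weight loss = initial − final
WL = 356.73 − 350.5 = 6.23 g

6.23 g


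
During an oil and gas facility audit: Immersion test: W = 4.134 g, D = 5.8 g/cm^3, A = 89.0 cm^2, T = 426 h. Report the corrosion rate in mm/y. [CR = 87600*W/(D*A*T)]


Apply the mm/y weight-loss relation: CR = 87600 * W / (D * A * T)
Numerator: 87600 * 4.134 = 362138.4
Denominator: 5.8 * 89.0 * 426 = 219901.2
CR = 362138.4 / 219901.2 = 1.646823 mm/y

1.646823 mm/y


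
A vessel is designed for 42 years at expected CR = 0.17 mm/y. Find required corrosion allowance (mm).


Corrosion allowance = CR × design life
CA = 0.17 * 42 = 7.14 mm

7.14 mm


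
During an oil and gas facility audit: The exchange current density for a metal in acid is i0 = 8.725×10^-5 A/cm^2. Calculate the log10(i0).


i0 = 8.725×10^-5 A/cm^2
log10(i0) = -4.059

-4.059


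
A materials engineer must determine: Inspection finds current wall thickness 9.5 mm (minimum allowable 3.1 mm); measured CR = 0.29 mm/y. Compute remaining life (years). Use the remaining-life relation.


Apply the remaining-life relation: RL = (t_current − t_min) / CR
RL = (9.5 − 3.1) / 0.29 = 6.4 / 0.29 = 22.1 years

22.1 years


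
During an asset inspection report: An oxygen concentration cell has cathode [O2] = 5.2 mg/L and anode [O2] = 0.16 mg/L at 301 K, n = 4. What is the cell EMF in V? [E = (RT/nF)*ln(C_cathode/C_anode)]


Apply the Nernst concentration-cell relation: E = (RT/nF)*ln(C_cathode/C_anode)
RT/nF = 8.314*301/(4*96485) = 0.0064842 V
ln(5.2/0.16) = 3.48124
E = 0.0064842 * 3.48124 = 0.02257 V

0.02257 V


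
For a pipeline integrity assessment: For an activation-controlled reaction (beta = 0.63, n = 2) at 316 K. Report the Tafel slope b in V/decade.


Apply the Tafel slope relation: b = 2.303*R*T/(beta*n*F)
Numerator: 2.303 * 8.314 * 316 = 6050.5
Denominator: 0.63 * 2 * 96485 = 121571.1
b = 6050.5 / 121571.1 = 0.0498 V/decade

0.0498 V/decade


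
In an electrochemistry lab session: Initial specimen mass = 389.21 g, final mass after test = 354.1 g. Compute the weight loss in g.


Weight loss = initial − final
WL = 389.21 − 354.1 = 35.11 g

35.11 g


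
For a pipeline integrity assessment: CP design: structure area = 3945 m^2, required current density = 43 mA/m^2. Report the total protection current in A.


I = area * current density, then convert mA → A (÷1000)
I = 3945 * 43 / 1000 = 169.64 A

169.64 A


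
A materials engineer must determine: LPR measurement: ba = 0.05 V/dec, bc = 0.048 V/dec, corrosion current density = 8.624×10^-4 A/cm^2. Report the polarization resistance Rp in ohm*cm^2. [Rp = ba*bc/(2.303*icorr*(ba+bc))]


Apply the Stern-Geary equation: Rp = ba*bc / (2.303*icorr*(ba+bc))
ba*bc = 0.05*0.048 = 0.0024
ba+bc = 0.098; 2.303*icorr*(ba+bc) = 2.303*8.624×10^-4*0.098 = 1.9463851×10^-4
Rp = 0.0024 / 1.9463851×10^-4 = 12.3 ohm*cm^2

12.3 ohm*cm^2


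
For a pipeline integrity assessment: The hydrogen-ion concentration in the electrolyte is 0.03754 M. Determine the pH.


pH = −log10[H+]
pH = −log10(0.03754) = 1.43

1.43


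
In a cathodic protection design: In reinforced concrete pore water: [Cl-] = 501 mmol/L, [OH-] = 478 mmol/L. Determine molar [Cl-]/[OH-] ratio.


Threshold parameter = [Cl-] / [OH-] (molar basis; both in mmol/L, so units cancel)
Ratio = 501 / 478 = 1.05

1.05


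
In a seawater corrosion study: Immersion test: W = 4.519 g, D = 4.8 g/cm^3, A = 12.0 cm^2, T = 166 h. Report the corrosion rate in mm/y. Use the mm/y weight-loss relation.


Apply the mm/y weight-loss relation: CR = 87600 * W / (D * A * T)
Numerator: 87600 * 4.519 = 395864.4
Denominator: 4.8 * 12.0 * 166 = 9561.6
CR = 395864.4 / 9561.6 = 41.4015 mm/y

41.4015 mm/y


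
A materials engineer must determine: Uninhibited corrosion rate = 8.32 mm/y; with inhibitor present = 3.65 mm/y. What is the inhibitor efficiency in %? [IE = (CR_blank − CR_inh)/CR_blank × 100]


Apply the inhibitor-efficiency definition: IE = (CR_blank − CR_inh)/CR_blank × 100
IE = (8.32 − 3.65) / 8.32 × 100
IE = 4.67 / 8.32 × 100 = 56.1 %

56.1 %


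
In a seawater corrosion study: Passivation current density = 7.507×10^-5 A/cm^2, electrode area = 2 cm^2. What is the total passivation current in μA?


I = i_pass * A, then convert A → μA (×10^6)
I = 7.507×10^-5 * 2 * 10^6 = 150.14 μA

150.14 μA


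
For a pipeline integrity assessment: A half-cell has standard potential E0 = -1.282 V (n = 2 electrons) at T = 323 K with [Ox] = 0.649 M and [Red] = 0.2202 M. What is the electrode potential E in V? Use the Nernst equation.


Apply the Nernst equation: E = E0 + (RT/nF)*ln([Ox]/[Red])
Step 1: RT/nF = 8.314*323/(2*96485) = 0.01391627 V
Step 2: [Ox]/[Red] = 0.649/0.2202 = 2.947321
Step 3: ln(2.947321) = 1.080897
Step 4: correction = 0.01391627 * 1.080897 = 0.015 V
E = -1.282 + 0.015 = -1.267 V

-1.267 V


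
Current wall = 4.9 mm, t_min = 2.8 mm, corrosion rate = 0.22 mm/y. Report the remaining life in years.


Apply the remaining-life relation: RL = (t_current − t_min) / CR
RL = (4.9 − 2.8) / 0.22 = 2.1 / 0.22 = 9.5 years

9.5 years


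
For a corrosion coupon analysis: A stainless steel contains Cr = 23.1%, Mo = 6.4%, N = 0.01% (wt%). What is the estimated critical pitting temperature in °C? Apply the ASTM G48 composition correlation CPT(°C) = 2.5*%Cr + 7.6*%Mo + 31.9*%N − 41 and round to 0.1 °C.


Apply the ASTM G48 empirical CPT estimate: CPT(°C) = 2.5*%Cr + 7.6*%Mo + 31.9*%N − 41
2.5*23.1 = 57.75; 7.6*6.4 = 48.64; 31.9*0.01 = 0.319
CPT = 57.75 + 48.64 + 0.319 − 41 = 65.709 °C
Rounded to 0.1 °C: CPT ≈ 65.7 °C

65.7 °C


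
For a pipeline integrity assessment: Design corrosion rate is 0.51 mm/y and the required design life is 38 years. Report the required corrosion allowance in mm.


Corrosion allowance = CR × design life
CA = 0.51 * 38 = 19.38 mm

19.38 mm


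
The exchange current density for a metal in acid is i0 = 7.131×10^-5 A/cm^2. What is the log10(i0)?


i0 = 7.131×10^-5 A/cm^2
log10(i0) = -4.147

-4.147


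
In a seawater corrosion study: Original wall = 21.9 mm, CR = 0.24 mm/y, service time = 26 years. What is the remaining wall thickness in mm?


Remaining wall = original − CR × time
t = 21.9 − 0.24*26 = 21.9 − 6.24 = 15.66 mm

15.66 mm


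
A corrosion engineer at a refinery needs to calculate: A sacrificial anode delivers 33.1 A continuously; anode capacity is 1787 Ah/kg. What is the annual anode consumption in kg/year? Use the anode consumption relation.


Annual consumption = current * hours per year / capacity
Rate = 33.1 * 8760 / 1787 = 162.3 kg/year

162.3 kg/year


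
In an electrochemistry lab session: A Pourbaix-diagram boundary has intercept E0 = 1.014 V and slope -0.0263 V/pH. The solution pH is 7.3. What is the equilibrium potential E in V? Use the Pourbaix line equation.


Apply the Pourbaix line equation: E = E0 + slope*pH
E = 1.014 + (-0.0263)*7.3 = 1.014 + (-0.19199) = 0.82201 V
Rounded to 3 decimal places: E = 0.822 V

0.822 V


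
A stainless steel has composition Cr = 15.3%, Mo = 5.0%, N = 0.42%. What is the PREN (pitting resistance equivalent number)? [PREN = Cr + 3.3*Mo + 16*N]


Apply the PREN formula: PREN = Cr + 3.3*Mo + 16*N
PREN = 15.3 + 3.3*5.0 + 16*0.42
PREN = 15.3 + 16.5 + 6.72 = 38.52

38.52


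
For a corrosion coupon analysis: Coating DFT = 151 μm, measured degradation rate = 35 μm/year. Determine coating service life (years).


Service life = thickness / degradation rate
Life = 151 / 35 = 4.3 years

4.3 years


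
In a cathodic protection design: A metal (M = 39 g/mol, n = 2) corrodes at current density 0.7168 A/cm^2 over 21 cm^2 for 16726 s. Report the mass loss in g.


Apply Faraday's law: m = i*A*t*M / (n*F)
Total charge passed Q = i*A*t = 0.7168*21*16726 = 251773.1328 C
m = Q*M/(n*F) = 251773.1328*39/(2*96485) = 50.8843 g

50.8843 g


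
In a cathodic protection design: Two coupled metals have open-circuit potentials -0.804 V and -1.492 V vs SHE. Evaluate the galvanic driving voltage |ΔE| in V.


Driving voltage is the absolute potential difference.
|ΔE| = |-0.804 − (-1.492)| = 0.688 V

0.688 V


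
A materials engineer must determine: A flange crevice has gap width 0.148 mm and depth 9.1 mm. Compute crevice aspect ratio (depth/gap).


Aspect ratio = depth / gap
Ratio = 9.1 / 0.148 = 61.5

61.5


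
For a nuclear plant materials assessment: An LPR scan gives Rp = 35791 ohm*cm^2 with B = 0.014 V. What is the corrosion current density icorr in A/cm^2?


Apply the Stern-Geary relation: icorr = B / Rp
icorr = 0.014 / 35791 = 3.912×10^-7 A/cm^2

3.912×10^-7 A/cm^2


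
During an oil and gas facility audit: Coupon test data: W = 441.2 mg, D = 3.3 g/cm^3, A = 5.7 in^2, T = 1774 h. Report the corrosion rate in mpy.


Apply the mpy weight-loss relation: CR = 534 * W / (D * A * T)
Numerator: 534 * 441.2 = 235600.8
Denominator: 3.3 * 5.7 * 1774 = 33368.94
CR = 235600.8 / 33368.94 = 7.06 mpy

7.06 mpy


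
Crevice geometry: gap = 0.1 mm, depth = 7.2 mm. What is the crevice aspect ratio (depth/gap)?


Aspect ratio = depth / gap
Ratio = 7.2 / 0.1 = 72.0

72.0


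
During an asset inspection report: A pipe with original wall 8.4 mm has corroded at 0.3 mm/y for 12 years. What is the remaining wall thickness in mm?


Remaining wall = original − CR × time
t = 8.4 − 0.3*12 = 8.4 − 3.6 = 4.8 mm

4.8 mm


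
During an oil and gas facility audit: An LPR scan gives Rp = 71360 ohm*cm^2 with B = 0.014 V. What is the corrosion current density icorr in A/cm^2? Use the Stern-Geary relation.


Apply the Stern-Geary relation: icorr = B / Rp
icorr = 0.014 / 71360 = 1.962×10^-7 A/cm^2

1.962×10^-7 A/cm^2


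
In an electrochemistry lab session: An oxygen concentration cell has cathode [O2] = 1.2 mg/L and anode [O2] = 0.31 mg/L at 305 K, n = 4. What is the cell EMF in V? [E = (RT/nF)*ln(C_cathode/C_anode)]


Apply the Nernst concentration-cell relation: E = (RT/nF)*ln(C_cathode/C_anode)
RT/nF = 8.314*305/(4*96485) = 0.00657037 V
ln(1.2/0.31) = 1.3535
E = 0.00657037 * 1.3535 = 0.00889 V

0.00889 V


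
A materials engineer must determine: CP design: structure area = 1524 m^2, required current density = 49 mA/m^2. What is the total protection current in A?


I = area * current density, then convert mA → A (÷1000)
I = 1524 * 49 / 1000 = 74.68 A

74.68 A


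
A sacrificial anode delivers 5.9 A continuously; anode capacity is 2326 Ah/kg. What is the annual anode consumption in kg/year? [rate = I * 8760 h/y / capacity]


Annual consumption = current * hours per year / capacity
Rate = 5.9 * 8760 / 2326 = 22.2 kg/year

22.2 kg/year


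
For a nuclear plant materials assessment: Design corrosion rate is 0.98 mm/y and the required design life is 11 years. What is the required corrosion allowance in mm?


Corrosion allowance = CR × design life
CA = 0.98 * 11 = 10.78 mm

10.78 mm


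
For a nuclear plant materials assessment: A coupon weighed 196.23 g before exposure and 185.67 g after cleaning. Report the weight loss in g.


Weight loss = initial − final
WL = 196.23 − 185.67 = 10.56 g

10.56 g


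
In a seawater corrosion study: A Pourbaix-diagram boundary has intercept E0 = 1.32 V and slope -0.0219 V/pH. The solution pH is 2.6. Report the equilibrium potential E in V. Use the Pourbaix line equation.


Apply the Pourbaix line equation: E = E0 + slope*pH
E = 1.32 + (-0.0219)*2.6 = 1.32 + (-0.05694) = 1.26306 V
Rounded to 3 decimal places: E = 1.263 V

1.263 V


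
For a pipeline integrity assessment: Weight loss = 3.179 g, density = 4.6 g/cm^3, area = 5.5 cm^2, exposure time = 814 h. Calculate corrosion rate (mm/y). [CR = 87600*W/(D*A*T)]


Apply the mm/y weight-loss relation: CR = 87600 * W / (D * A * T)
Numerator: 87600 * 3.179 = 278480.4
Denominator: 4.6 * 5.5 * 814 = 20594.2
CR = 278480.4 / 20594.2 = 13.522273 mm/y

13.522273 mm/y


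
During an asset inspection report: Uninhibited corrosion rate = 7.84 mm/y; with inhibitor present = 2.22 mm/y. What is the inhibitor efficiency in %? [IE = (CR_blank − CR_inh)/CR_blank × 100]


Apply the inhibitor-efficiency definition: IE = (CR_blank − CR_inh)/CR_blank × 100
IE = (7.84 − 2.22) / 7.84 × 100
IE = 5.62 / 7.84 × 100 = 71.7 %

71.7 %


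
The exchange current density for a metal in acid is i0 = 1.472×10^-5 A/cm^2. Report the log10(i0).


i0 = 1.472×10^-5 A/cm^2
log10(i0) = -4.832

-4.832


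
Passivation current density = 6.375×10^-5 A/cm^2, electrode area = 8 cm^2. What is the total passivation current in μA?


I = i_pass * A, then convert A → μA (×10^6)
I = 6.375×10^-5 * 8 * 10^6 = 510.0 μA

510.0 μA


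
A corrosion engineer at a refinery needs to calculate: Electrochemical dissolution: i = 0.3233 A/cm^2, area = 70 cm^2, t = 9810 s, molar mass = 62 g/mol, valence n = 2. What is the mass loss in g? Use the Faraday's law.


Apply Faraday's law: m = i*A*t*M / (n*F)
Total charge passed Q = i*A*t = 0.3233*70*9810 = 222010.11 C
m = Q*M/(n*F) = 222010.11*62/(2*96485) = 71.33 g

71.33 g


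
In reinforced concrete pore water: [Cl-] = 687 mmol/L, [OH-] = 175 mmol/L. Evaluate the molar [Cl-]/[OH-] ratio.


Threshold parameter = [Cl-] / [OH-] (molar basis; both in mmol/L, so units cancel)
Ratio = 687 / 175 = 3.93

3.93


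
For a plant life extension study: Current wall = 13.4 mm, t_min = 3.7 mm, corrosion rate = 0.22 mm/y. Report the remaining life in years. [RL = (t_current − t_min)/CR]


Apply the remaining-life relation: RL = (t_current − t_min) / CR
RL = (13.4 − 3.7) / 0.22 = 9.7 / 0.22 = 44.1 years

44.1 years


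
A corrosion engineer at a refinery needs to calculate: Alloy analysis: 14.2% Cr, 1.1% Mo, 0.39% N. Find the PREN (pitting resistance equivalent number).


Apply the PREN formula: PREN = Cr + 3.3*Mo + 16*N
PREN = 14.2 + 3.3*1.1 + 16*0.39
PREN = 14.2 + 3.63 + 6.24 = 24.07

24.07


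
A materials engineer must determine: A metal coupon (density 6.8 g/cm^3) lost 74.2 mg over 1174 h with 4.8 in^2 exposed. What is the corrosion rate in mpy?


Apply the mpy weight-loss relation: CR = 534 * W / (D * A * T)
Numerator: 534 * 74.2 = 39622.8
Denominator: 6.8 * 4.8 * 1174 = 38319.36
CR = 39622.8 / 38319.36 = 1.034 mpy

1.034 mpy


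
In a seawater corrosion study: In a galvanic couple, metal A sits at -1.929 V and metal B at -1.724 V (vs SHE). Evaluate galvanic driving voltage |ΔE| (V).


Driving voltage is the absolute potential difference.
|ΔE| = |-1.929 − (-1.724)| = 0.205 V

0.205 V


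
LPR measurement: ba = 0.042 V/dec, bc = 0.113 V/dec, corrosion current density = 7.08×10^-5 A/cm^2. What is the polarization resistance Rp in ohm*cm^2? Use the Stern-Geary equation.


Apply the Stern-Geary equation: Rp = ba*bc / (2.303*icorr*(ba+bc))
ba*bc = 0.042*0.113 = 0.004746
ba+bc = 0.155; 2.303*icorr*(ba+bc) = 2.303*7.08×10^-5*0.155 = 2.5273122×10^-5
Rp = 0.004746 / 2.5273122×10^-5 = 187.79 ohm*cm^2

187.79 ohm*cm^2


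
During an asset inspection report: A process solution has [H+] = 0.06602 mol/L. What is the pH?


pH = −log10[H+]
pH = −log10(0.06602) = 1.18

1.18


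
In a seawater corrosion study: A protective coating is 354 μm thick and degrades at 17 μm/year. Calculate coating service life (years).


Service life = thickness / degradation rate
Life = 354 / 17 = 20.8 years

20.8 years


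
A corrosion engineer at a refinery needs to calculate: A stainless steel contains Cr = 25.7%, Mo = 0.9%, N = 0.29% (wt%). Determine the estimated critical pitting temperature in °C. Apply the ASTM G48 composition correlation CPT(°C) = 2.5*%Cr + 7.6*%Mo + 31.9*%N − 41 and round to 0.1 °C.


Apply the ASTM G48 empirical CPT estimate: CPT(°C) = 2.5*%Cr + 7.6*%Mo + 31.9*%N − 41
2.5*25.7 = 64.25; 7.6*0.9 = 6.84; 31.9*0.29 = 9.251
CPT = 64.25 + 6.84 + 9.251 − 41 = 39.341 °C
Rounded to 0.1 °C: CPT ≈ 39.3 °C

39.3 °C


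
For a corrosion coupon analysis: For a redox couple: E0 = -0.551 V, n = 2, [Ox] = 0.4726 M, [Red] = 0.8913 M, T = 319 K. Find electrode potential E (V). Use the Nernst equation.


Apply the Nernst equation: E = E0 + (RT/nF)*ln([Ox]/[Red])
Step 1: RT/nF = 8.314*319/(2*96485) = 0.01374393 V
Step 2: [Ox]/[Red] = 0.4726/0.8913 = 0.530237
Step 3: ln(0.530237) = -0.634431
Step 4: correction = 0.01374393 * -0.634431 = -0.0087 V
E = -0.551 + -0.0087 = -0.5597 V

-0.5597 V


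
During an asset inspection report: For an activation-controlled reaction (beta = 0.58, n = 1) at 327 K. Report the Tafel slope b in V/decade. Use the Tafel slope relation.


Apply the Tafel slope relation: b = 2.303*R*T/(beta*n*F)
Numerator: 2.303 * 8.314 * 327 = 6261.12
Denominator: 0.58 * 1 * 96485 = 55961.3
b = 6261.12 / 55961.3 = 0.1119 V/decade

0.1119 V/decade


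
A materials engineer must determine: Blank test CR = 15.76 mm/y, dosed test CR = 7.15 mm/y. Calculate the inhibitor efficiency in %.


Apply the inhibitor-efficiency definition: IE = (CR_blank − CR_inh)/CR_blank × 100
IE = (15.76 − 7.15) / 15.76 × 100
IE = 8.61 / 15.76 × 100 = 54.6 %

54.6 %


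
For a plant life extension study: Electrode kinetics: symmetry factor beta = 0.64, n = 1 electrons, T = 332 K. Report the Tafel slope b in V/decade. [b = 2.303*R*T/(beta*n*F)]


Apply the Tafel slope relation: b = 2.303*R*T/(beta*n*F)
Numerator: 2.303 * 8.314 * 332 = 6356.85
Denominator: 0.64 * 1 * 96485 = 61750.4
b = 6356.85 / 61750.4 = 0.103 V/decade

0.103 V/decade


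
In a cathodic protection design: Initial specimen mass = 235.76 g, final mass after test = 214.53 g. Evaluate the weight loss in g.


Weight loss = initial − final
WL = 235.76 − 214.53 = 21.23 g

21.23 g


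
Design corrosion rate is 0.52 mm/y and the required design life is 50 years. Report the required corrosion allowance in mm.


Corrosion allowance = CR × design life
CA = 0.52 * 50 = 26.0 mm

26.0 mm


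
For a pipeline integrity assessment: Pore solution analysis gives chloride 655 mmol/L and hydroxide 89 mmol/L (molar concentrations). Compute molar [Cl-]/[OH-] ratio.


Threshold parameter = [Cl-] / [OH-] (molar basis; both in mmol/L, so units cancel)
Ratio = 655 / 89 = 7.36

7.36


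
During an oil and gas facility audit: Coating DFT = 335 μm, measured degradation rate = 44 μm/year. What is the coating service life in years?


Service life = thickness / degradation rate
Life = 335 / 44 = 7.6 years

7.6 years


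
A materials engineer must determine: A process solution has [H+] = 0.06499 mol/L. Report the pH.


pH = −log10[H+]
pH = −log10(0.06499) = 1.19

1.19


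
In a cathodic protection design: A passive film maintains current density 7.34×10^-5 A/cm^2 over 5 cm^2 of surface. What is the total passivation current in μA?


I = i_pass * A, then convert A → μA (×10^6)
I = 7.34×10^-5 * 5 * 10^6 = 367.0 μA

367.0 μA
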